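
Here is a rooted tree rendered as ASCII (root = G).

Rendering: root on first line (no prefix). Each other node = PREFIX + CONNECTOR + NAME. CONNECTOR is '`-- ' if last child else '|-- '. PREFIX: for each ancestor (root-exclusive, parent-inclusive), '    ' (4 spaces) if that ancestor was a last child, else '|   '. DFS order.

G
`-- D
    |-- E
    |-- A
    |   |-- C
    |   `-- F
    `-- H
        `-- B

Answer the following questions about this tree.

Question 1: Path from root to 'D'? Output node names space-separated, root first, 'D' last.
Answer: G D

Derivation:
Walk down from root: G -> D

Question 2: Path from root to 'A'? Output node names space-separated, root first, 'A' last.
Answer: G D A

Derivation:
Walk down from root: G -> D -> A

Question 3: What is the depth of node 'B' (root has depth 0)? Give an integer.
Path from root to B: G -> D -> H -> B
Depth = number of edges = 3

Answer: 3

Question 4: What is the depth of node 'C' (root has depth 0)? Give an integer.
Path from root to C: G -> D -> A -> C
Depth = number of edges = 3

Answer: 3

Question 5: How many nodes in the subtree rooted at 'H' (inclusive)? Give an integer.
Answer: 2

Derivation:
Subtree rooted at H contains: B, H
Count = 2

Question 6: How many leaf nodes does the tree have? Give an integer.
Leaves (nodes with no children): B, C, E, F

Answer: 4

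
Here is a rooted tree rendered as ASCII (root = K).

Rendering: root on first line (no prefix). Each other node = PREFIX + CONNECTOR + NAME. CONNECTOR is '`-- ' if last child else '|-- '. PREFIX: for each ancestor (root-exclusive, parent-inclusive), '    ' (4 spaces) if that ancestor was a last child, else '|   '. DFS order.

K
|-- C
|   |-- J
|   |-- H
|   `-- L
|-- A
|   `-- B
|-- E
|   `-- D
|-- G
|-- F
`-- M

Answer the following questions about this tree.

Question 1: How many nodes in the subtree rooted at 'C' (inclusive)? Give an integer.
Subtree rooted at C contains: C, H, J, L
Count = 4

Answer: 4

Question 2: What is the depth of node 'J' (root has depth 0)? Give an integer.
Answer: 2

Derivation:
Path from root to J: K -> C -> J
Depth = number of edges = 2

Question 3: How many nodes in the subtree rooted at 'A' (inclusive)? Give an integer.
Subtree rooted at A contains: A, B
Count = 2

Answer: 2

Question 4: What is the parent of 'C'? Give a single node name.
Answer: K

Derivation:
Scan adjacency: C appears as child of K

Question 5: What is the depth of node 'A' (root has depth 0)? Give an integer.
Path from root to A: K -> A
Depth = number of edges = 1

Answer: 1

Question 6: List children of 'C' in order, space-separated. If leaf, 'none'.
Node C's children (from adjacency): J, H, L

Answer: J H L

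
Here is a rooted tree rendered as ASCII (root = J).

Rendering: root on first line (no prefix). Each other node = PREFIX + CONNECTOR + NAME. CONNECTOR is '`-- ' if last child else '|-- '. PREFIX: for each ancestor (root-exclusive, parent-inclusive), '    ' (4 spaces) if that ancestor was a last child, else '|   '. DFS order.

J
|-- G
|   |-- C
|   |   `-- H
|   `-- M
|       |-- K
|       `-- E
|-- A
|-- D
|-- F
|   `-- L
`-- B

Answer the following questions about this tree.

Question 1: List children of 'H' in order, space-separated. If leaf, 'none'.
Node H's children (from adjacency): (leaf)

Answer: none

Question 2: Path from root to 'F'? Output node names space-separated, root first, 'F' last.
Walk down from root: J -> F

Answer: J F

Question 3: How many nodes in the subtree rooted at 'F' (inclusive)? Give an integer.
Subtree rooted at F contains: F, L
Count = 2

Answer: 2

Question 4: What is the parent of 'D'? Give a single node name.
Answer: J

Derivation:
Scan adjacency: D appears as child of J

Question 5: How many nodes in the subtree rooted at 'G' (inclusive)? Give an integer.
Subtree rooted at G contains: C, E, G, H, K, M
Count = 6

Answer: 6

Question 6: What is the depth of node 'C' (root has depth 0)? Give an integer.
Path from root to C: J -> G -> C
Depth = number of edges = 2

Answer: 2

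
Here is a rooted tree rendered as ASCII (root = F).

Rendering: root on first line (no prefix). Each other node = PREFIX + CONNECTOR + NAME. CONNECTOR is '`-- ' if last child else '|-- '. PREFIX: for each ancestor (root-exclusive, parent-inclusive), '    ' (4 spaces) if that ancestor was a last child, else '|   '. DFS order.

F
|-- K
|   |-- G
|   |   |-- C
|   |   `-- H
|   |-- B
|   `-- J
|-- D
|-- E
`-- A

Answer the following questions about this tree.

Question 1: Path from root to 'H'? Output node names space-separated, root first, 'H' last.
Answer: F K G H

Derivation:
Walk down from root: F -> K -> G -> H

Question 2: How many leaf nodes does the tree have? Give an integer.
Answer: 7

Derivation:
Leaves (nodes with no children): A, B, C, D, E, H, J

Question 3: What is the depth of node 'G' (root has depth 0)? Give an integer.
Answer: 2

Derivation:
Path from root to G: F -> K -> G
Depth = number of edges = 2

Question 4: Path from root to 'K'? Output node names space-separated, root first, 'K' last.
Answer: F K

Derivation:
Walk down from root: F -> K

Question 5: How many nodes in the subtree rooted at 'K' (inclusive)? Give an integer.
Subtree rooted at K contains: B, C, G, H, J, K
Count = 6

Answer: 6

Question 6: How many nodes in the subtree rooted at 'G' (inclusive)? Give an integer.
Subtree rooted at G contains: C, G, H
Count = 3

Answer: 3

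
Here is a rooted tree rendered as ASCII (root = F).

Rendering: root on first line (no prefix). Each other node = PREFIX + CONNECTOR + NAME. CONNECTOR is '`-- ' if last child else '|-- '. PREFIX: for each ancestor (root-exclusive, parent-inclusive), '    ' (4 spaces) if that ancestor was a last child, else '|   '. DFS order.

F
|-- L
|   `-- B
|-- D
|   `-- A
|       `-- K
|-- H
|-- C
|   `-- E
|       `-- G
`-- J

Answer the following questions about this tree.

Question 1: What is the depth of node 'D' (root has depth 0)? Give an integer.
Path from root to D: F -> D
Depth = number of edges = 1

Answer: 1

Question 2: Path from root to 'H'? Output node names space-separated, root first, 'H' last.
Walk down from root: F -> H

Answer: F H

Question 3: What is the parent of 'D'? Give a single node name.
Answer: F

Derivation:
Scan adjacency: D appears as child of F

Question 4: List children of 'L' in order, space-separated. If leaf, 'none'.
Node L's children (from adjacency): B

Answer: B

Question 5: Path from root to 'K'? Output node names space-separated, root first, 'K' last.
Answer: F D A K

Derivation:
Walk down from root: F -> D -> A -> K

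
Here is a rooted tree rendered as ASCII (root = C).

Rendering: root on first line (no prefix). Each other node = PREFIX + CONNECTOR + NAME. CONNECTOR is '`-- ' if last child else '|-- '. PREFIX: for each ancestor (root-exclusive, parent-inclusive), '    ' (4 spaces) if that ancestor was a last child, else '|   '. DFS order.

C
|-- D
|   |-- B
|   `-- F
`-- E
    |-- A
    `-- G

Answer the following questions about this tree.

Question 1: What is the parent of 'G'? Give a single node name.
Scan adjacency: G appears as child of E

Answer: E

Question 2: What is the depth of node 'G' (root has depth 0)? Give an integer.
Path from root to G: C -> E -> G
Depth = number of edges = 2

Answer: 2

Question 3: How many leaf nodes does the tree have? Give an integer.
Answer: 4

Derivation:
Leaves (nodes with no children): A, B, F, G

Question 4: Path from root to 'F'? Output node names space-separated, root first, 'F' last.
Walk down from root: C -> D -> F

Answer: C D F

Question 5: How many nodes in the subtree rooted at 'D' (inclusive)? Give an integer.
Subtree rooted at D contains: B, D, F
Count = 3

Answer: 3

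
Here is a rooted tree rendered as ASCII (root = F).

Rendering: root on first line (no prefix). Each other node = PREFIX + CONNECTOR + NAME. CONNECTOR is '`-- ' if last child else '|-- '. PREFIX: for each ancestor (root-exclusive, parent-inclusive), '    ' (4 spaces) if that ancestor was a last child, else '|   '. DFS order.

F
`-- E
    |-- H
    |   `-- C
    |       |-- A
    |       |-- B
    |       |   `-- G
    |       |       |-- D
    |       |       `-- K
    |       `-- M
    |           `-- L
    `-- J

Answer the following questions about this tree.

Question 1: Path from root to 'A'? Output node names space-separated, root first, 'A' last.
Walk down from root: F -> E -> H -> C -> A

Answer: F E H C A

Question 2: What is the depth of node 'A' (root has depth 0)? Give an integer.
Answer: 4

Derivation:
Path from root to A: F -> E -> H -> C -> A
Depth = number of edges = 4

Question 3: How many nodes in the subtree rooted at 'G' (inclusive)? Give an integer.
Answer: 3

Derivation:
Subtree rooted at G contains: D, G, K
Count = 3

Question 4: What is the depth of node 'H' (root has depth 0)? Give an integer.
Path from root to H: F -> E -> H
Depth = number of edges = 2

Answer: 2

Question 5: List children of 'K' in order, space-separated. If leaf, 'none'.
Node K's children (from adjacency): (leaf)

Answer: none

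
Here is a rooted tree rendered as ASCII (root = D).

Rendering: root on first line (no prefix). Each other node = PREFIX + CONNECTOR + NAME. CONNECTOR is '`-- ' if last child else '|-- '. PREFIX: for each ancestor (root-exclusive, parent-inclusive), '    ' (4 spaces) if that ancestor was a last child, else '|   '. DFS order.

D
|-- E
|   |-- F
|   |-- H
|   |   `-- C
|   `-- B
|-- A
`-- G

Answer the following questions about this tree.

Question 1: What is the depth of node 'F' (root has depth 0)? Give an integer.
Path from root to F: D -> E -> F
Depth = number of edges = 2

Answer: 2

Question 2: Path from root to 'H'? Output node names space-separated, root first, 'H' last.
Walk down from root: D -> E -> H

Answer: D E H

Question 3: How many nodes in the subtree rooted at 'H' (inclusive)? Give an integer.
Answer: 2

Derivation:
Subtree rooted at H contains: C, H
Count = 2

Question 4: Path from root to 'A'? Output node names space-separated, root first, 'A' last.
Walk down from root: D -> A

Answer: D A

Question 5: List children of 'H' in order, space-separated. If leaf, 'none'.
Node H's children (from adjacency): C

Answer: C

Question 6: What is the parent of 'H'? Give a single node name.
Answer: E

Derivation:
Scan adjacency: H appears as child of E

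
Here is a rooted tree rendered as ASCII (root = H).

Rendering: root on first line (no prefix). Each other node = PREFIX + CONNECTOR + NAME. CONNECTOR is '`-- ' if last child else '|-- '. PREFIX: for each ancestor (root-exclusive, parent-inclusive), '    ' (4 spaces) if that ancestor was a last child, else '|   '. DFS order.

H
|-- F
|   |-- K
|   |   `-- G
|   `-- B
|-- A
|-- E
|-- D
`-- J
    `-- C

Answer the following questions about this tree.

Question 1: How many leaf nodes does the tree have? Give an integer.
Leaves (nodes with no children): A, B, C, D, E, G

Answer: 6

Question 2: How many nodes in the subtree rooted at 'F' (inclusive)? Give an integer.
Subtree rooted at F contains: B, F, G, K
Count = 4

Answer: 4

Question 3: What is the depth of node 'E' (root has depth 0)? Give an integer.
Answer: 1

Derivation:
Path from root to E: H -> E
Depth = number of edges = 1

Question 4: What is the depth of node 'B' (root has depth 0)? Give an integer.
Answer: 2

Derivation:
Path from root to B: H -> F -> B
Depth = number of edges = 2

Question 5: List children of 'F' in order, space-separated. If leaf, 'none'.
Answer: K B

Derivation:
Node F's children (from adjacency): K, B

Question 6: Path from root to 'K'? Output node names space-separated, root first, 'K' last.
Walk down from root: H -> F -> K

Answer: H F K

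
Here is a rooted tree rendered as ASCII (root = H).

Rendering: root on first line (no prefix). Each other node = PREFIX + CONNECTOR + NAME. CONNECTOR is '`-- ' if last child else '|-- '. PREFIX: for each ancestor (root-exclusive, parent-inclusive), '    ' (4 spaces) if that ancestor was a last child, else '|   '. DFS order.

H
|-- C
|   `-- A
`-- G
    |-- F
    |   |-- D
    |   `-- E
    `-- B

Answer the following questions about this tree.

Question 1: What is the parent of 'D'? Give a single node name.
Scan adjacency: D appears as child of F

Answer: F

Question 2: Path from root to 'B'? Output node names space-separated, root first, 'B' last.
Walk down from root: H -> G -> B

Answer: H G B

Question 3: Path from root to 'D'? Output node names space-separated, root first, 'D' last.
Answer: H G F D

Derivation:
Walk down from root: H -> G -> F -> D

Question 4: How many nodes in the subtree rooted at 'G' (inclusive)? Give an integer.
Subtree rooted at G contains: B, D, E, F, G
Count = 5

Answer: 5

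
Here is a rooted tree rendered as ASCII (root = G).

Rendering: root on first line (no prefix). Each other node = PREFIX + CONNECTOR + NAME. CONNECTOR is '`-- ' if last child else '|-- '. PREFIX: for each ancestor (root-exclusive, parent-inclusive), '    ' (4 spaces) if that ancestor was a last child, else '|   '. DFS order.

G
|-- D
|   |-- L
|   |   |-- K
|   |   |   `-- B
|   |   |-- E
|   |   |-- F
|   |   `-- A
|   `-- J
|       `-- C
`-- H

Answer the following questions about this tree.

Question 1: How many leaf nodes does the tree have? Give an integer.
Answer: 6

Derivation:
Leaves (nodes with no children): A, B, C, E, F, H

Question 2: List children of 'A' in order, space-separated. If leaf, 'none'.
Node A's children (from adjacency): (leaf)

Answer: none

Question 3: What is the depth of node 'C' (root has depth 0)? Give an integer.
Path from root to C: G -> D -> J -> C
Depth = number of edges = 3

Answer: 3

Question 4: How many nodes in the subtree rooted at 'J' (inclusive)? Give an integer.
Subtree rooted at J contains: C, J
Count = 2

Answer: 2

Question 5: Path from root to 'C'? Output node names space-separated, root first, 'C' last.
Walk down from root: G -> D -> J -> C

Answer: G D J C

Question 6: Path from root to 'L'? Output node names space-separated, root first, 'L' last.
Answer: G D L

Derivation:
Walk down from root: G -> D -> L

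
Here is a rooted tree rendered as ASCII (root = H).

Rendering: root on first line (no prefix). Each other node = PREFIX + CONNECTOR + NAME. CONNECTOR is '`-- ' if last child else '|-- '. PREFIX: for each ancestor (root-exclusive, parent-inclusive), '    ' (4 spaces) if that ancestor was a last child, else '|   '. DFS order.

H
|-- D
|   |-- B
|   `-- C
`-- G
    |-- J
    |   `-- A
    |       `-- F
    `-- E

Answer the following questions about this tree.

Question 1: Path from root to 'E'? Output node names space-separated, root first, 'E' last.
Answer: H G E

Derivation:
Walk down from root: H -> G -> E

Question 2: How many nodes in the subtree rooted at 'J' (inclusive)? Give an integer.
Answer: 3

Derivation:
Subtree rooted at J contains: A, F, J
Count = 3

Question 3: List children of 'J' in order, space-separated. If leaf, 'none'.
Answer: A

Derivation:
Node J's children (from adjacency): A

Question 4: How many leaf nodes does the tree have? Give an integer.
Leaves (nodes with no children): B, C, E, F

Answer: 4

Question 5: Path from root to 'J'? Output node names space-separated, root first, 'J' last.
Walk down from root: H -> G -> J

Answer: H G J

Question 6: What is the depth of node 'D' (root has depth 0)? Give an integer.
Path from root to D: H -> D
Depth = number of edges = 1

Answer: 1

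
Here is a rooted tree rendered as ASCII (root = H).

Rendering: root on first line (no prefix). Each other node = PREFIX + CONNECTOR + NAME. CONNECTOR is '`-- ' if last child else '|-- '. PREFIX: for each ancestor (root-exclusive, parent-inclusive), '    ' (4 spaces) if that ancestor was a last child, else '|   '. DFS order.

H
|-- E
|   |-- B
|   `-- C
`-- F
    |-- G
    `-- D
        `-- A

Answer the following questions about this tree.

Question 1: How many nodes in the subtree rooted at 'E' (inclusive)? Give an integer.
Subtree rooted at E contains: B, C, E
Count = 3

Answer: 3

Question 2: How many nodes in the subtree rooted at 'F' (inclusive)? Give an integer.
Subtree rooted at F contains: A, D, F, G
Count = 4

Answer: 4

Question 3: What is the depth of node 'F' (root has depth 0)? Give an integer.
Path from root to F: H -> F
Depth = number of edges = 1

Answer: 1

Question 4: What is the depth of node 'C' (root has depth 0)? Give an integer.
Path from root to C: H -> E -> C
Depth = number of edges = 2

Answer: 2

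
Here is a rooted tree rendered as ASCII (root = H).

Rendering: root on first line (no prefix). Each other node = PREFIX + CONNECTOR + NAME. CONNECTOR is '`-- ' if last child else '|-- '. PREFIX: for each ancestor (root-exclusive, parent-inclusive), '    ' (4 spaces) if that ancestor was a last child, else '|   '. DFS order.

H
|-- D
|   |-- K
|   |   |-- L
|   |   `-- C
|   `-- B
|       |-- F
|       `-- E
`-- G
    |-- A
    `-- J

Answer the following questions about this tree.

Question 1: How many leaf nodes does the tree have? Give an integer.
Answer: 6

Derivation:
Leaves (nodes with no children): A, C, E, F, J, L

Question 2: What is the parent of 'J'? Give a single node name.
Scan adjacency: J appears as child of G

Answer: G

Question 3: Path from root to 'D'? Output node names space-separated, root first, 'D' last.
Walk down from root: H -> D

Answer: H D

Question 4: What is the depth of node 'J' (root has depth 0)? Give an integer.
Path from root to J: H -> G -> J
Depth = number of edges = 2

Answer: 2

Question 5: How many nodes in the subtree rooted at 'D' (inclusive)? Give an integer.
Answer: 7

Derivation:
Subtree rooted at D contains: B, C, D, E, F, K, L
Count = 7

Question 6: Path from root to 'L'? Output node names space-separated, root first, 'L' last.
Answer: H D K L

Derivation:
Walk down from root: H -> D -> K -> L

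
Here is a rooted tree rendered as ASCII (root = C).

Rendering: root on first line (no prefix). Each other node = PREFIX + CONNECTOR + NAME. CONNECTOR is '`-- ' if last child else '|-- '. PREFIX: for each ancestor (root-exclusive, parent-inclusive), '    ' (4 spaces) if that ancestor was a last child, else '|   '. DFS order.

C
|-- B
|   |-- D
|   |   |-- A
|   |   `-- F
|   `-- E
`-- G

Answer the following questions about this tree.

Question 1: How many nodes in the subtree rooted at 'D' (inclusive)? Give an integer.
Subtree rooted at D contains: A, D, F
Count = 3

Answer: 3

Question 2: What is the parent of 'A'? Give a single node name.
Scan adjacency: A appears as child of D

Answer: D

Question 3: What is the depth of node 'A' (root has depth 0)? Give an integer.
Answer: 3

Derivation:
Path from root to A: C -> B -> D -> A
Depth = number of edges = 3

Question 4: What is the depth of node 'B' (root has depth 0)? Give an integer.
Path from root to B: C -> B
Depth = number of edges = 1

Answer: 1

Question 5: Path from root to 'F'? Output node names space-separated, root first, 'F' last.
Walk down from root: C -> B -> D -> F

Answer: C B D F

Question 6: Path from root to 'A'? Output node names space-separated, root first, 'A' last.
Answer: C B D A

Derivation:
Walk down from root: C -> B -> D -> A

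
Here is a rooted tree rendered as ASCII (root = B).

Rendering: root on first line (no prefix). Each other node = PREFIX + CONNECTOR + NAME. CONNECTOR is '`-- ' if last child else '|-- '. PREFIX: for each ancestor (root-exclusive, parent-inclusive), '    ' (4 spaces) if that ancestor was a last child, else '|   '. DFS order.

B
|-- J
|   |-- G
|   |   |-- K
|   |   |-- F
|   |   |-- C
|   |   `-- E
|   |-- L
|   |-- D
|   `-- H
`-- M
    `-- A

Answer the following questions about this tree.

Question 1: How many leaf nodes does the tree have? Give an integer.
Answer: 8

Derivation:
Leaves (nodes with no children): A, C, D, E, F, H, K, L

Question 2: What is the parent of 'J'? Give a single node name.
Answer: B

Derivation:
Scan adjacency: J appears as child of B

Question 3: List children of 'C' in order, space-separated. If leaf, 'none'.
Answer: none

Derivation:
Node C's children (from adjacency): (leaf)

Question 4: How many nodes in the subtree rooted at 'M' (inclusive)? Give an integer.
Subtree rooted at M contains: A, M
Count = 2

Answer: 2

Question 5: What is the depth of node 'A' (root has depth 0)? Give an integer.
Path from root to A: B -> M -> A
Depth = number of edges = 2

Answer: 2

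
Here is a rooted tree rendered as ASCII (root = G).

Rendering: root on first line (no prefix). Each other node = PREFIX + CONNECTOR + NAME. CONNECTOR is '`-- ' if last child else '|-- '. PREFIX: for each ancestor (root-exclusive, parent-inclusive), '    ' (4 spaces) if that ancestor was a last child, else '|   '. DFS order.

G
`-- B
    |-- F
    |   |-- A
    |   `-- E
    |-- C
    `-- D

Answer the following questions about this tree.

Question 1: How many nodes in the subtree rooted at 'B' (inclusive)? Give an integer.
Subtree rooted at B contains: A, B, C, D, E, F
Count = 6

Answer: 6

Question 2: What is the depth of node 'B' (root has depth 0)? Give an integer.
Answer: 1

Derivation:
Path from root to B: G -> B
Depth = number of edges = 1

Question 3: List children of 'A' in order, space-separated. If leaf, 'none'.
Answer: none

Derivation:
Node A's children (from adjacency): (leaf)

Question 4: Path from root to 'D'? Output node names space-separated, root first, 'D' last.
Answer: G B D

Derivation:
Walk down from root: G -> B -> D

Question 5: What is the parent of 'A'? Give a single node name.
Answer: F

Derivation:
Scan adjacency: A appears as child of F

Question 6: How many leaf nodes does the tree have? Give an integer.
Leaves (nodes with no children): A, C, D, E

Answer: 4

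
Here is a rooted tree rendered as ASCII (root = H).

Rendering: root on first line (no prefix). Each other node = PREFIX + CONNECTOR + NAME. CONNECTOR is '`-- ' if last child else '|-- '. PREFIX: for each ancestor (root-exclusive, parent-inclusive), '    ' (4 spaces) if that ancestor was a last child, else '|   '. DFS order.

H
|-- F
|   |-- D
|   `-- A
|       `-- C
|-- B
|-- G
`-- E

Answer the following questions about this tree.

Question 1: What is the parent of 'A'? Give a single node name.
Scan adjacency: A appears as child of F

Answer: F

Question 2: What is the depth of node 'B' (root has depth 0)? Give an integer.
Answer: 1

Derivation:
Path from root to B: H -> B
Depth = number of edges = 1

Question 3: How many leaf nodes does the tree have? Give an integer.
Answer: 5

Derivation:
Leaves (nodes with no children): B, C, D, E, G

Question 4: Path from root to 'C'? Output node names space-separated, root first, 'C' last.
Walk down from root: H -> F -> A -> C

Answer: H F A C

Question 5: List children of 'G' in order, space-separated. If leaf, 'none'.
Answer: none

Derivation:
Node G's children (from adjacency): (leaf)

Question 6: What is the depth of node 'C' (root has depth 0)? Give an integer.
Path from root to C: H -> F -> A -> C
Depth = number of edges = 3

Answer: 3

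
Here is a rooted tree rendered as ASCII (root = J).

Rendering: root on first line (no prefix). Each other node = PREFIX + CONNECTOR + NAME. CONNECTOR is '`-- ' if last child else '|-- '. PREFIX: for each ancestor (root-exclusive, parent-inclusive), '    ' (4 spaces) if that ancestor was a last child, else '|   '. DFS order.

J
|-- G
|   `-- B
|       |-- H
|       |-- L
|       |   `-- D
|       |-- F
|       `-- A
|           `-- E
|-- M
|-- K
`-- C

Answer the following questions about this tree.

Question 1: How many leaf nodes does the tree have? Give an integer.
Answer: 7

Derivation:
Leaves (nodes with no children): C, D, E, F, H, K, M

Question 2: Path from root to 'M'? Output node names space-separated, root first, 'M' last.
Answer: J M

Derivation:
Walk down from root: J -> M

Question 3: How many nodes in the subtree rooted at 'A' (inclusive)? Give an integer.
Answer: 2

Derivation:
Subtree rooted at A contains: A, E
Count = 2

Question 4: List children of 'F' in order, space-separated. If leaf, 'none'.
Node F's children (from adjacency): (leaf)

Answer: none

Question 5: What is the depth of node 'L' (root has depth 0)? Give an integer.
Answer: 3

Derivation:
Path from root to L: J -> G -> B -> L
Depth = number of edges = 3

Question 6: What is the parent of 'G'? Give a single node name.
Scan adjacency: G appears as child of J

Answer: J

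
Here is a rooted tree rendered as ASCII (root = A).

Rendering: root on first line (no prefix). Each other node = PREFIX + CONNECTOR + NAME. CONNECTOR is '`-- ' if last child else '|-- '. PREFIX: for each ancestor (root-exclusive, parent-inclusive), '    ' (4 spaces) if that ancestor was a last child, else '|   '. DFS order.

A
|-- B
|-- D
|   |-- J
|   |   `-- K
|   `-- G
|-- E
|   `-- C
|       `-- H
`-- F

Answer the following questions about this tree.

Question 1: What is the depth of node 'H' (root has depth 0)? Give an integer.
Path from root to H: A -> E -> C -> H
Depth = number of edges = 3

Answer: 3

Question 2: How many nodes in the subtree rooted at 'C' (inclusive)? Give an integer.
Answer: 2

Derivation:
Subtree rooted at C contains: C, H
Count = 2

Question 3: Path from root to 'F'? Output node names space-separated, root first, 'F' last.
Answer: A F

Derivation:
Walk down from root: A -> F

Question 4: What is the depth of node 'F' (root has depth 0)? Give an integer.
Answer: 1

Derivation:
Path from root to F: A -> F
Depth = number of edges = 1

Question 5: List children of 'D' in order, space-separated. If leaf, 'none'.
Node D's children (from adjacency): J, G

Answer: J G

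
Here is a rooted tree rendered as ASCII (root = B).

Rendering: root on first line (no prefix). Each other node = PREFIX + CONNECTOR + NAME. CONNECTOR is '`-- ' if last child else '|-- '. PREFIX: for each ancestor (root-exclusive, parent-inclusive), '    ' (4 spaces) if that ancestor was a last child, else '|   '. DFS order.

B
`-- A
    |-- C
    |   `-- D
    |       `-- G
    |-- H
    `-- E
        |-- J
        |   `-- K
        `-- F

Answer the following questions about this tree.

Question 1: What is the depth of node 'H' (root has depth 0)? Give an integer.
Path from root to H: B -> A -> H
Depth = number of edges = 2

Answer: 2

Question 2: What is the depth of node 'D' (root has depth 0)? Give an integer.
Answer: 3

Derivation:
Path from root to D: B -> A -> C -> D
Depth = number of edges = 3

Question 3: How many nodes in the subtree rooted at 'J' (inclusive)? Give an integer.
Answer: 2

Derivation:
Subtree rooted at J contains: J, K
Count = 2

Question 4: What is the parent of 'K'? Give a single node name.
Answer: J

Derivation:
Scan adjacency: K appears as child of J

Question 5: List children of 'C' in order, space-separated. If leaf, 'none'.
Node C's children (from adjacency): D

Answer: D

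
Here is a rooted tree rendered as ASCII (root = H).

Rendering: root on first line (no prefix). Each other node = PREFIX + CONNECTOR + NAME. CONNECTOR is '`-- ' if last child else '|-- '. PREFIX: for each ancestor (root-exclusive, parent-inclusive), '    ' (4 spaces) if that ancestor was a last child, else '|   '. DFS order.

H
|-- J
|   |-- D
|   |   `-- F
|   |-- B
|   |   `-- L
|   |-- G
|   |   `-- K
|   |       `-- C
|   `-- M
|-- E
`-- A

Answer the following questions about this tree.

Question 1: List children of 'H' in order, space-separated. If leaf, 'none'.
Node H's children (from adjacency): J, E, A

Answer: J E A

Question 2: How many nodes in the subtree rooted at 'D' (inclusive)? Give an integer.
Subtree rooted at D contains: D, F
Count = 2

Answer: 2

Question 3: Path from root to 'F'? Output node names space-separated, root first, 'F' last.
Answer: H J D F

Derivation:
Walk down from root: H -> J -> D -> F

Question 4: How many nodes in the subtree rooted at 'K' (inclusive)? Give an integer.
Answer: 2

Derivation:
Subtree rooted at K contains: C, K
Count = 2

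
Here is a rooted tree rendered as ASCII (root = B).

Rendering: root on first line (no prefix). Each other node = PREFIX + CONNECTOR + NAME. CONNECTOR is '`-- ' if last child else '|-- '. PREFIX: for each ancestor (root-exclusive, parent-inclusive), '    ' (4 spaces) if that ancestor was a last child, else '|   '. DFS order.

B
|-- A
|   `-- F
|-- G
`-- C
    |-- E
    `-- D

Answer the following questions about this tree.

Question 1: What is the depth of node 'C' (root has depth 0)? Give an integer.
Path from root to C: B -> C
Depth = number of edges = 1

Answer: 1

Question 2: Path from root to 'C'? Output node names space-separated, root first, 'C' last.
Answer: B C

Derivation:
Walk down from root: B -> C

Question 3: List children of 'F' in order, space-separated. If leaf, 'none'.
Node F's children (from adjacency): (leaf)

Answer: none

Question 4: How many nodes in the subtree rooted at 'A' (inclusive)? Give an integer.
Answer: 2

Derivation:
Subtree rooted at A contains: A, F
Count = 2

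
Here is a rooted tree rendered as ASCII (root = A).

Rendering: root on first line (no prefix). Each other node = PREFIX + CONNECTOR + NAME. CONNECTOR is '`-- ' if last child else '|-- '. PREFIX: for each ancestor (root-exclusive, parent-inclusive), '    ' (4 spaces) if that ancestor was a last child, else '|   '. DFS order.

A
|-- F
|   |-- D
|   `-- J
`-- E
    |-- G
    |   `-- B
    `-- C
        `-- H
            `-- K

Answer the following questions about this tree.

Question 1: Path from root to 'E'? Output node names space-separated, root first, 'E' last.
Answer: A E

Derivation:
Walk down from root: A -> E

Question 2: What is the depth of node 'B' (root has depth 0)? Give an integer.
Answer: 3

Derivation:
Path from root to B: A -> E -> G -> B
Depth = number of edges = 3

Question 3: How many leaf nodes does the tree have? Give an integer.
Leaves (nodes with no children): B, D, J, K

Answer: 4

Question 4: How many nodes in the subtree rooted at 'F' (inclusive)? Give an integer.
Subtree rooted at F contains: D, F, J
Count = 3

Answer: 3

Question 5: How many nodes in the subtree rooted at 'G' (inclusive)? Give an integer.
Answer: 2

Derivation:
Subtree rooted at G contains: B, G
Count = 2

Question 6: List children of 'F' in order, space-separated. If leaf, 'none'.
Answer: D J

Derivation:
Node F's children (from adjacency): D, J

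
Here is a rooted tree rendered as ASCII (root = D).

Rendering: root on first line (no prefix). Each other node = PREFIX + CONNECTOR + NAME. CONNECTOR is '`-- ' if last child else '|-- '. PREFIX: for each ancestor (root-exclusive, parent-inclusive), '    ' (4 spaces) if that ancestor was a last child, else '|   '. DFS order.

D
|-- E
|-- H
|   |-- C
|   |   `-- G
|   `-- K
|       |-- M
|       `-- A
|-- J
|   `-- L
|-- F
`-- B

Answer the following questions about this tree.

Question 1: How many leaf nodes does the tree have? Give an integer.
Leaves (nodes with no children): A, B, E, F, G, L, M

Answer: 7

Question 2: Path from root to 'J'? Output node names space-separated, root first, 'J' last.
Answer: D J

Derivation:
Walk down from root: D -> J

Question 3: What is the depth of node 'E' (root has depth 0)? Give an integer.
Answer: 1

Derivation:
Path from root to E: D -> E
Depth = number of edges = 1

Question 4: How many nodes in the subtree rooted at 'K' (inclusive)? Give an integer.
Subtree rooted at K contains: A, K, M
Count = 3

Answer: 3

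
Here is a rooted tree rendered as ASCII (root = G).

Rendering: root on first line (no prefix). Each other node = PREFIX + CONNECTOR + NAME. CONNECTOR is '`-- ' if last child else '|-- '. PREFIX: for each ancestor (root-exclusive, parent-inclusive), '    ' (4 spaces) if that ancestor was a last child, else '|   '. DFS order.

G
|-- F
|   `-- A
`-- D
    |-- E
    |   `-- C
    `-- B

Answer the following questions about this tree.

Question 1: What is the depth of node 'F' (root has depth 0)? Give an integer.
Path from root to F: G -> F
Depth = number of edges = 1

Answer: 1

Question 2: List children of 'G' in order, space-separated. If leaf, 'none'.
Answer: F D

Derivation:
Node G's children (from adjacency): F, D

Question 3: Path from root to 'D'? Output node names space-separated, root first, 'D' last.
Answer: G D

Derivation:
Walk down from root: G -> D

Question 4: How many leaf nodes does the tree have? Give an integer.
Leaves (nodes with no children): A, B, C

Answer: 3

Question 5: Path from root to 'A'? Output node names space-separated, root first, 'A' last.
Answer: G F A

Derivation:
Walk down from root: G -> F -> A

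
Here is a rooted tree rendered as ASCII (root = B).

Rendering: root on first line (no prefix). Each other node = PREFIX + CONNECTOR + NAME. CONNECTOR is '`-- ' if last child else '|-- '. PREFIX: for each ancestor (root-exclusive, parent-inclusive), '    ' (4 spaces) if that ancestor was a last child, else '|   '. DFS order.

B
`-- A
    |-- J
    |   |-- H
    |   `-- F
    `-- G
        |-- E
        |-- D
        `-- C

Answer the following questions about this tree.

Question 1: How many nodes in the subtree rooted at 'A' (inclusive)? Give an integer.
Answer: 8

Derivation:
Subtree rooted at A contains: A, C, D, E, F, G, H, J
Count = 8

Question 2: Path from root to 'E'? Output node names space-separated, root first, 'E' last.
Answer: B A G E

Derivation:
Walk down from root: B -> A -> G -> E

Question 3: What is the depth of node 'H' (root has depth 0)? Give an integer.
Path from root to H: B -> A -> J -> H
Depth = number of edges = 3

Answer: 3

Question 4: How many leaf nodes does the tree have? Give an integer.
Leaves (nodes with no children): C, D, E, F, H

Answer: 5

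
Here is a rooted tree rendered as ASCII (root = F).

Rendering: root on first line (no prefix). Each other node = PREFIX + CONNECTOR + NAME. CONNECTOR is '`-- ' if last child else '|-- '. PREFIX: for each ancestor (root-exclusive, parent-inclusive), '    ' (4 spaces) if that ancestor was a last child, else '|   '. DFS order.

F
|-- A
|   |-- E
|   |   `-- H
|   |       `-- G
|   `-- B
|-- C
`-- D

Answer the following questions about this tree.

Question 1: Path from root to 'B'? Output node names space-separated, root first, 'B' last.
Answer: F A B

Derivation:
Walk down from root: F -> A -> B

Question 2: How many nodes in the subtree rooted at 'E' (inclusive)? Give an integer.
Answer: 3

Derivation:
Subtree rooted at E contains: E, G, H
Count = 3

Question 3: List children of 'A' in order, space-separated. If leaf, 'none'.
Answer: E B

Derivation:
Node A's children (from adjacency): E, B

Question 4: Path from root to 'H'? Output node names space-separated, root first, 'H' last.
Walk down from root: F -> A -> E -> H

Answer: F A E H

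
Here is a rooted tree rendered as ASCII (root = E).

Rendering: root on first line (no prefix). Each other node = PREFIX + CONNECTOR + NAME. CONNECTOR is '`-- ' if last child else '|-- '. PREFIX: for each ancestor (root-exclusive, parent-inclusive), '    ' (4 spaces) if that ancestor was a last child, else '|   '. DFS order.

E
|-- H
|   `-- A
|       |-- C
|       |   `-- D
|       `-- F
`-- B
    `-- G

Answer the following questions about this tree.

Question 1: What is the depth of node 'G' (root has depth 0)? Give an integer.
Path from root to G: E -> B -> G
Depth = number of edges = 2

Answer: 2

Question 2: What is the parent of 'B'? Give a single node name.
Answer: E

Derivation:
Scan adjacency: B appears as child of E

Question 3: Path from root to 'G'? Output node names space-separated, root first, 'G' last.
Answer: E B G

Derivation:
Walk down from root: E -> B -> G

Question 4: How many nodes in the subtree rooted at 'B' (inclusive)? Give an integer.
Subtree rooted at B contains: B, G
Count = 2

Answer: 2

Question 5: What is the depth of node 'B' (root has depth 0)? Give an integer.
Path from root to B: E -> B
Depth = number of edges = 1

Answer: 1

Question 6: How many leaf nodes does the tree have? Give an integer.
Leaves (nodes with no children): D, F, G

Answer: 3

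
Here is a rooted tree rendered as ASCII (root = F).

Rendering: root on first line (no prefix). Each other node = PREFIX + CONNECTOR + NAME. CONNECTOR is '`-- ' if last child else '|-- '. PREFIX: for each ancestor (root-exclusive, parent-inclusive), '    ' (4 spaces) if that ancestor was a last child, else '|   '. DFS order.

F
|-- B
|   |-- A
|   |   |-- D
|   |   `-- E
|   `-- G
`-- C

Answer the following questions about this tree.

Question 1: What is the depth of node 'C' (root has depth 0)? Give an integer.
Answer: 1

Derivation:
Path from root to C: F -> C
Depth = number of edges = 1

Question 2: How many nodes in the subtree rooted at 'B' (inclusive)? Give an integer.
Subtree rooted at B contains: A, B, D, E, G
Count = 5

Answer: 5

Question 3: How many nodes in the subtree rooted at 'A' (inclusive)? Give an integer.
Subtree rooted at A contains: A, D, E
Count = 3

Answer: 3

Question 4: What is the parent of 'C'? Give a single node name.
Answer: F

Derivation:
Scan adjacency: C appears as child of F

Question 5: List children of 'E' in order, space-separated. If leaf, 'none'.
Answer: none

Derivation:
Node E's children (from adjacency): (leaf)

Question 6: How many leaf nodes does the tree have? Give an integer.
Leaves (nodes with no children): C, D, E, G

Answer: 4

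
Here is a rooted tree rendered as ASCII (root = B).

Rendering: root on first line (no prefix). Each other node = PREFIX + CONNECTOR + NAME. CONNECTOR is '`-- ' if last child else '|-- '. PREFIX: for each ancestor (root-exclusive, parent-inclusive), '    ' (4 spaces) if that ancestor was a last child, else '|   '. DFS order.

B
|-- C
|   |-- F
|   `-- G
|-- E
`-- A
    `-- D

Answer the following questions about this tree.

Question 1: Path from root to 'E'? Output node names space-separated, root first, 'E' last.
Answer: B E

Derivation:
Walk down from root: B -> E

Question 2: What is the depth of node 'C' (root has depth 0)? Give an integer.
Answer: 1

Derivation:
Path from root to C: B -> C
Depth = number of edges = 1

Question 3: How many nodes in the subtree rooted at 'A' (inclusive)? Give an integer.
Subtree rooted at A contains: A, D
Count = 2

Answer: 2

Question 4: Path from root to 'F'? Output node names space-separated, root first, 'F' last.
Walk down from root: B -> C -> F

Answer: B C F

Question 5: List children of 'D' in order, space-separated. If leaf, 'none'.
Node D's children (from adjacency): (leaf)

Answer: none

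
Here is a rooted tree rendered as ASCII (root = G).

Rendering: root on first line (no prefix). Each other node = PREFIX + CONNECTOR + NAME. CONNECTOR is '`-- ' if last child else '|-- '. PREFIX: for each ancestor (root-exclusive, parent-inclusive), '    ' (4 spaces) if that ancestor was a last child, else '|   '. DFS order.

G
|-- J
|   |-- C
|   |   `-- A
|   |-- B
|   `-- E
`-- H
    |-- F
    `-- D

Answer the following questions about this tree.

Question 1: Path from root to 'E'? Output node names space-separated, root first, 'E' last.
Walk down from root: G -> J -> E

Answer: G J E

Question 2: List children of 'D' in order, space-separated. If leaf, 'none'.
Answer: none

Derivation:
Node D's children (from adjacency): (leaf)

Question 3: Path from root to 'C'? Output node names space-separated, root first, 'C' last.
Answer: G J C

Derivation:
Walk down from root: G -> J -> C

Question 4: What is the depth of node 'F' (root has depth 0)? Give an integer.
Answer: 2

Derivation:
Path from root to F: G -> H -> F
Depth = number of edges = 2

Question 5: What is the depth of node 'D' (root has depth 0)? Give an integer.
Path from root to D: G -> H -> D
Depth = number of edges = 2

Answer: 2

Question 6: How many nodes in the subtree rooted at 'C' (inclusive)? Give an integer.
Subtree rooted at C contains: A, C
Count = 2

Answer: 2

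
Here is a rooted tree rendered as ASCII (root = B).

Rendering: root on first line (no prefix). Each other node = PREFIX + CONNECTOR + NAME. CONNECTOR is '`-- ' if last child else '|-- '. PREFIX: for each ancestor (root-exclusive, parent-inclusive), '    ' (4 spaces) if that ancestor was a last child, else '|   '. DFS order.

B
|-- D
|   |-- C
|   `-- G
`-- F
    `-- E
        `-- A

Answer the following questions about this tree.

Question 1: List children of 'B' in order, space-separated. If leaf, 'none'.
Answer: D F

Derivation:
Node B's children (from adjacency): D, F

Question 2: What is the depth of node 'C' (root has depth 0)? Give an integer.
Answer: 2

Derivation:
Path from root to C: B -> D -> C
Depth = number of edges = 2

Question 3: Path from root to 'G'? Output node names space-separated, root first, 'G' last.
Walk down from root: B -> D -> G

Answer: B D G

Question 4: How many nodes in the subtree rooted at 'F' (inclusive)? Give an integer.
Subtree rooted at F contains: A, E, F
Count = 3

Answer: 3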